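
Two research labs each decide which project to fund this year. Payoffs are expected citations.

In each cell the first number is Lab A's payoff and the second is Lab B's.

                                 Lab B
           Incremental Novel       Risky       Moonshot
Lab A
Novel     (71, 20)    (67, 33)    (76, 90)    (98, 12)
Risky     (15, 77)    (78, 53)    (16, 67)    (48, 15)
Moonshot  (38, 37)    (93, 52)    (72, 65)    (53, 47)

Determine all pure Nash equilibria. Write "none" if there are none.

(Novel, Risky)

Lab A against Incremental: payoffs 71, 15, 38 → best response Novel.
Lab A against Novel: payoffs 67, 78, 93 → best response Moonshot.
Lab A against Risky: payoffs 76, 16, 72 → best response Novel.
Lab A against Moonshot: payoffs 98, 48, 53 → best response Novel.
Lab B against Novel: payoffs 20, 33, 90, 12 → best response Risky.
Lab B against Risky: payoffs 77, 53, 67, 15 → best response Incremental.
Lab B against Moonshot: payoffs 37, 52, 65, 47 → best response Risky.
Mutual best responses: (Novel, Risky).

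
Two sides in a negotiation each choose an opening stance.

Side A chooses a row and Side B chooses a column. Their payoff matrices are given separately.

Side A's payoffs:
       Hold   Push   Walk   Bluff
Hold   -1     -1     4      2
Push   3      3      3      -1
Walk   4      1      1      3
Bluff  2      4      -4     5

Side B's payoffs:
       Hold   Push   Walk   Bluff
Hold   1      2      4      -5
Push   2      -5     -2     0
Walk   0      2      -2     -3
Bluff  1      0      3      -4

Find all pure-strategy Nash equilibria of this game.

Side A against Hold: payoffs -1, 3, 4, 2 → best response Walk.
Side A against Push: payoffs -1, 3, 1, 4 → best response Bluff.
Side A against Walk: payoffs 4, 3, 1, -4 → best response Hold.
Side A against Bluff: payoffs 2, -1, 3, 5 → best response Bluff.
Side B against Hold: payoffs 1, 2, 4, -5 → best response Walk.
Side B against Push: payoffs 2, -5, -2, 0 → best response Hold.
Side B against Walk: payoffs 0, 2, -2, -3 → best response Push.
Side B against Bluff: payoffs 1, 0, 3, -4 → best response Walk.
Mutual best responses: (Hold, Walk).

(Hold, Walk)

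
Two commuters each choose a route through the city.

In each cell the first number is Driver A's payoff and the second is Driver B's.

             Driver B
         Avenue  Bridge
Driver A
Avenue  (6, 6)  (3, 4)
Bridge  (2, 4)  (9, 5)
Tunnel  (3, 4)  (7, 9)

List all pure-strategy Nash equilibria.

The pure Nash equilibria are (Avenue, Avenue), (Bridge, Bridge).

Driver A against Avenue: payoffs 6, 2, 3 → best response Avenue.
Driver A against Bridge: payoffs 3, 9, 7 → best response Bridge.
Driver B against Avenue: payoffs 6, 4 → best response Avenue.
Driver B against Bridge: payoffs 4, 5 → best response Bridge.
Driver B against Tunnel: payoffs 4, 9 → best response Bridge.
Mutual best responses: (Avenue, Avenue); (Bridge, Bridge).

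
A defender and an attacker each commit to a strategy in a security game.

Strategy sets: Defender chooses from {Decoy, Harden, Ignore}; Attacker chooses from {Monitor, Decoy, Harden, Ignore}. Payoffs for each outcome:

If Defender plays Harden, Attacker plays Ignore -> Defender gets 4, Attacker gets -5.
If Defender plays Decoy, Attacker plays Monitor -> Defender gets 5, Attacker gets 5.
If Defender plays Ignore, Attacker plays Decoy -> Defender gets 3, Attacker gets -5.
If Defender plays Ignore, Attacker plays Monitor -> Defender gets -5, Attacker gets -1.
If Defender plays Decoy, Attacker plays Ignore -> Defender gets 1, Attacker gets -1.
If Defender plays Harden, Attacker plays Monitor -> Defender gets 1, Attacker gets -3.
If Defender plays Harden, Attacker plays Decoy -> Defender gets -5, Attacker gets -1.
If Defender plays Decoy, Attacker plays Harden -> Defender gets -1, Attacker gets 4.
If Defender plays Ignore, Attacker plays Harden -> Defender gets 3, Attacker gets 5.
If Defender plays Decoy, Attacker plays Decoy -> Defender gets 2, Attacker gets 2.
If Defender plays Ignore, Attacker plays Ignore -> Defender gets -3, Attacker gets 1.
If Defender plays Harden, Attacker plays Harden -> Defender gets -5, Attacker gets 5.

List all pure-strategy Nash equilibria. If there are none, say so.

(Decoy, Monitor), (Ignore, Harden)

For each player, find the best response to each opponent profile; mutual best responses are the pure NE.
Defender against Monitor: payoffs 5, 1, -5 → best response Decoy.
Defender against Decoy: payoffs 2, -5, 3 → best response Ignore.
Defender against Harden: payoffs -1, -5, 3 → best response Ignore.
Defender against Ignore: payoffs 1, 4, -3 → best response Harden.
Attacker against Decoy: payoffs 5, 2, 4, -1 → best response Monitor.
Attacker against Harden: payoffs -3, -1, 5, -5 → best response Harden.
Attacker against Ignore: payoffs -1, -5, 5, 1 → best response Harden.
Mutual best responses: (Decoy, Monitor); (Ignore, Harden).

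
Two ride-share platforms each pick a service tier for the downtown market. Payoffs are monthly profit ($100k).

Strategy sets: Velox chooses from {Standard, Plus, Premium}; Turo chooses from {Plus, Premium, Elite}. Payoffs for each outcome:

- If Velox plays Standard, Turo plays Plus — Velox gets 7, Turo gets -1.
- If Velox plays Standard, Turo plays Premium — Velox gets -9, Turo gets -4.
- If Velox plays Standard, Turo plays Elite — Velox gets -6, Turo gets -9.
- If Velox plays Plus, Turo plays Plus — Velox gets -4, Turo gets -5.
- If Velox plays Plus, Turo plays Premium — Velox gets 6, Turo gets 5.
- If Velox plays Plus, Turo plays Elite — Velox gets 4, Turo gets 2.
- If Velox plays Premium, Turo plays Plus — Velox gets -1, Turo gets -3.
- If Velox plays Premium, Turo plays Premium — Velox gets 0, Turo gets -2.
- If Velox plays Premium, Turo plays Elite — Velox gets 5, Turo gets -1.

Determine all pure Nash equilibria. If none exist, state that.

(Standard, Plus): Velox gets 7, best alternative -1; Turo gets -1, best alternative -4. No profitable deviation — NE.
(Standard, Premium): Velox can switch to Plus (-9 → 6). Not NE.
(Standard, Elite): Velox can switch to Plus (-6 → 4). Not NE.
(Plus, Plus): Velox can switch to Standard (-4 → 7). Not NE.
(Plus, Premium): Velox gets 6, best alternative 0; Turo gets 5, best alternative 2. No profitable deviation — NE.
(Plus, Elite): Velox can switch to Premium (4 → 5). Not NE.
(Premium, Plus): Velox can switch to Standard (-1 → 7). Not NE.
(Premium, Premium): Velox can switch to Plus (0 → 6). Not NE.
(Premium, Elite): Velox gets 5, best alternative 4; Turo gets -1, best alternative -2. No profitable deviation — NE.

Pure-strategy Nash equilibria: (Standard, Plus) and (Plus, Premium) and (Premium, Elite)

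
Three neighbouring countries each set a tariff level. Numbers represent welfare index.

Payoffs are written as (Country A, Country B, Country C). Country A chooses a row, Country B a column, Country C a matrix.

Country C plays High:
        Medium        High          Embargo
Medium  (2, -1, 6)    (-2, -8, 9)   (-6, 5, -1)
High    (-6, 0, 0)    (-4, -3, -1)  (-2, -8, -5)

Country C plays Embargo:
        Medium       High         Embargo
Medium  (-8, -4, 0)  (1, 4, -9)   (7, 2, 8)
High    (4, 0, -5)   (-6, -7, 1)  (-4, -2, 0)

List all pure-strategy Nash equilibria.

For each player, find the best response to each opponent profile; mutual best responses are the pure NE.
Country A against (Medium, High): payoffs 2, -6 → best response Medium.
Country A against (Medium, Embargo): payoffs -8, 4 → best response High.
Country A against (High, High): payoffs -2, -4 → best response Medium.
Country A against (High, Embargo): payoffs 1, -6 → best response Medium.
Country A against (Embargo, High): payoffs -6, -2 → best response High.
Country A against (Embargo, Embargo): payoffs 7, -4 → best response Medium.
Country B against (Medium, High): payoffs -1, -8, 5 → best response Embargo.
Country B against (Medium, Embargo): payoffs -4, 4, 2 → best response High.
Country B against (High, High): payoffs 0, -3, -8 → best response Medium.
Country B against (High, Embargo): payoffs 0, -7, -2 → best response Medium.
Country C against (Medium, Medium): payoffs 6, 0 → best response High.
Country C against (Medium, High): payoffs 9, -9 → best response High.
Country C against (Medium, Embargo): payoffs -1, 8 → best response Embargo.
Country C against (High, Medium): payoffs 0, -5 → best response High.
Country C against (High, High): payoffs -1, 1 → best response Embargo.
Country C against (High, Embargo): payoffs -5, 0 → best response Embargo.
No profile is a mutual best response for all players.

This game has no pure Nash equilibrium.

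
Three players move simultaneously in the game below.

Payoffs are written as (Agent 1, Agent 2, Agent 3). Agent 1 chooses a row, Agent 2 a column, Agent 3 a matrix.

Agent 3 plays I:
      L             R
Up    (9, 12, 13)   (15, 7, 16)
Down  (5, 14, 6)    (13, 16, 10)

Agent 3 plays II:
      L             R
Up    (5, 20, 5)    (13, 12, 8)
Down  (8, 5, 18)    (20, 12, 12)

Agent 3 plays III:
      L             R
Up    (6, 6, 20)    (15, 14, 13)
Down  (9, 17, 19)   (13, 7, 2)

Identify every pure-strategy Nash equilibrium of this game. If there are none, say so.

The pure Nash equilibria are (Down, L, III), (Down, R, II).

Agent 1 against (L, I): payoffs 9, 5 → best response Up.
Agent 1 against (L, II): payoffs 5, 8 → best response Down.
Agent 1 against (L, III): payoffs 6, 9 → best response Down.
Agent 1 against (R, I): payoffs 15, 13 → best response Up.
Agent 1 against (R, II): payoffs 13, 20 → best response Down.
Agent 1 against (R, III): payoffs 15, 13 → best response Up.
Agent 2 against (Up, I): payoffs 12, 7 → best response L.
Agent 2 against (Up, II): payoffs 20, 12 → best response L.
Agent 2 against (Up, III): payoffs 6, 14 → best response R.
Agent 2 against (Down, I): payoffs 14, 16 → best response R.
Agent 2 against (Down, II): payoffs 5, 12 → best response R.
Agent 2 against (Down, III): payoffs 17, 7 → best response L.
Agent 3 against (Up, L): payoffs 13, 5, 20 → best response III.
Agent 3 against (Up, R): payoffs 16, 8, 13 → best response I.
Agent 3 against (Down, L): payoffs 6, 18, 19 → best response III.
Agent 3 against (Down, R): payoffs 10, 12, 2 → best response II.
Mutual best responses: (Down, L, III); (Down, R, II).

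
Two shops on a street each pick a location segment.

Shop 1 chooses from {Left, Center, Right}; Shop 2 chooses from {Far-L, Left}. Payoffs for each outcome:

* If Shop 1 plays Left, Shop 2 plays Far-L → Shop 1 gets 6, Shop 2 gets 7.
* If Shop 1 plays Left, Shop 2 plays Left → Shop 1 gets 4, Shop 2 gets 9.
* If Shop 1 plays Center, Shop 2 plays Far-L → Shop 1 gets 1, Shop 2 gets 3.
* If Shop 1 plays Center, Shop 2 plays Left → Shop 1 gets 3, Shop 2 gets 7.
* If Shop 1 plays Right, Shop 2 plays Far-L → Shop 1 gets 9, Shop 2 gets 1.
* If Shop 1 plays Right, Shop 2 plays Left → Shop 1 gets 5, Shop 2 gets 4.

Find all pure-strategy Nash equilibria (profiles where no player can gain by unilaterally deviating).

Pure NE: (Right, Left)

For each player, find the best response to each opponent profile; mutual best responses are the pure NE.
Shop 1 against Far-L: payoffs 6, 1, 9 → best response Right.
Shop 1 against Left: payoffs 4, 3, 5 → best response Right.
Shop 2 against Left: payoffs 7, 9 → best response Left.
Shop 2 against Center: payoffs 3, 7 → best response Left.
Shop 2 against Right: payoffs 1, 4 → best response Left.
Mutual best responses: (Right, Left).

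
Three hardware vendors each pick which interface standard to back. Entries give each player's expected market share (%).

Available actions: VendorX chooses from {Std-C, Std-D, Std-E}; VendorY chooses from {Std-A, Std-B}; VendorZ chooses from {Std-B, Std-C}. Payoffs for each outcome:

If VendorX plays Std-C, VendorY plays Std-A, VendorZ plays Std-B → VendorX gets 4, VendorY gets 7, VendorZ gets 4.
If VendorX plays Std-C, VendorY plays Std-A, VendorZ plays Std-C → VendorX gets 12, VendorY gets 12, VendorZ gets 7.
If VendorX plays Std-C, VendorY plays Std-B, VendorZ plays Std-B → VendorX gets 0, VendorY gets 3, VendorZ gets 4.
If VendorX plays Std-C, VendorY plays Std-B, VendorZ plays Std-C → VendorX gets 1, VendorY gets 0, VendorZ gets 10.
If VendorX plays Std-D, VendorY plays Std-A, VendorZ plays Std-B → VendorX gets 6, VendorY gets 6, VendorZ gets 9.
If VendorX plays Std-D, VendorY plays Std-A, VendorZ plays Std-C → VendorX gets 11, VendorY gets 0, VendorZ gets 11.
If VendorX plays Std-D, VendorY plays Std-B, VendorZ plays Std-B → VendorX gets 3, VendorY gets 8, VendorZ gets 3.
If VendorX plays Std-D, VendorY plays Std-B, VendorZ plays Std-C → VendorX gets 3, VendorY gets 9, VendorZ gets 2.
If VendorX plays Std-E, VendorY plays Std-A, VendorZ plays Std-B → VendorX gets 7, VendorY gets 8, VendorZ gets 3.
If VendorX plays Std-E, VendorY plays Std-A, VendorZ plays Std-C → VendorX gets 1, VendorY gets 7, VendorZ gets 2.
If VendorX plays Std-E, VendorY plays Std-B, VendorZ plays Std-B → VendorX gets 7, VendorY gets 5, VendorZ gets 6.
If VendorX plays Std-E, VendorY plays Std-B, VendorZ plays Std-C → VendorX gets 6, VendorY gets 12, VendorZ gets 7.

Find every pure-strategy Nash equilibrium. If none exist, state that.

VendorX against (Std-A, Std-B): payoffs 4, 6, 7 → best response Std-E.
VendorX against (Std-A, Std-C): payoffs 12, 11, 1 → best response Std-C.
VendorX against (Std-B, Std-B): payoffs 0, 3, 7 → best response Std-E.
VendorX against (Std-B, Std-C): payoffs 1, 3, 6 → best response Std-E.
VendorY against (Std-C, Std-B): payoffs 7, 3 → best response Std-A.
VendorY against (Std-C, Std-C): payoffs 12, 0 → best response Std-A.
VendorY against (Std-D, Std-B): payoffs 6, 8 → best response Std-B.
VendorY against (Std-D, Std-C): payoffs 0, 9 → best response Std-B.
VendorY against (Std-E, Std-B): payoffs 8, 5 → best response Std-A.
VendorY against (Std-E, Std-C): payoffs 7, 12 → best response Std-B.
VendorZ against (Std-C, Std-A): payoffs 4, 7 → best response Std-C.
VendorZ against (Std-C, Std-B): payoffs 4, 10 → best response Std-C.
VendorZ against (Std-D, Std-A): payoffs 9, 11 → best response Std-C.
VendorZ against (Std-D, Std-B): payoffs 3, 2 → best response Std-B.
VendorZ against (Std-E, Std-A): payoffs 3, 2 → best response Std-B.
VendorZ against (Std-E, Std-B): payoffs 6, 7 → best response Std-C.
Mutual best responses: (Std-C, Std-A, Std-C); (Std-E, Std-A, Std-B); (Std-E, Std-B, Std-C).

Pure-strategy Nash equilibria: (Std-C, Std-A, Std-C), (Std-E, Std-A, Std-B), (Std-E, Std-B, Std-C)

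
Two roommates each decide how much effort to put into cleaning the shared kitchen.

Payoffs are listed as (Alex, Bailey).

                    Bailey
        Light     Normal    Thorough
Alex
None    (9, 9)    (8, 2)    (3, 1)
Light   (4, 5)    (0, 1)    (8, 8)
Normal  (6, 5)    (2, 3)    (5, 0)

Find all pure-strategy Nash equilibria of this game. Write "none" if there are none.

Pure-strategy Nash equilibria: (None, Light); (Light, Thorough)

Alex against Light: payoffs 9, 4, 6 → best response None.
Alex against Normal: payoffs 8, 0, 2 → best response None.
Alex against Thorough: payoffs 3, 8, 5 → best response Light.
Bailey against None: payoffs 9, 2, 1 → best response Light.
Bailey against Light: payoffs 5, 1, 8 → best response Thorough.
Bailey against Normal: payoffs 5, 3, 0 → best response Light.
Mutual best responses: (None, Light); (Light, Thorough).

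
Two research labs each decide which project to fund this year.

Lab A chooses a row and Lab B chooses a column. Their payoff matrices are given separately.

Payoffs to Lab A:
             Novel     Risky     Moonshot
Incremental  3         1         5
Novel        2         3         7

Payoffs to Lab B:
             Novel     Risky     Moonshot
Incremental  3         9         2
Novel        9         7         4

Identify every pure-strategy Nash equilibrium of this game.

Lab A against Novel: payoffs 3, 2 → best response Incremental.
Lab A against Risky: payoffs 1, 3 → best response Novel.
Lab A against Moonshot: payoffs 5, 7 → best response Novel.
Lab B against Incremental: payoffs 3, 9, 2 → best response Risky.
Lab B against Novel: payoffs 9, 7, 4 → best response Novel.
No profile is a mutual best response for all players.

No pure-strategy Nash equilibrium.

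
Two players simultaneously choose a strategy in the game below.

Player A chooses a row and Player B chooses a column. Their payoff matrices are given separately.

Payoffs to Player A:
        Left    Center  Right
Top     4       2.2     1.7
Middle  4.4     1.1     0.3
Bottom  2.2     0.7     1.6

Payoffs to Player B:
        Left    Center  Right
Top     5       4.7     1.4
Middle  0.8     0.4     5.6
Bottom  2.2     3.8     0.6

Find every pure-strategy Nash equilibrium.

No pure-strategy Nash equilibrium.

For each strategy profile, look for a profitable unilateral deviation.
(Top, Left): Player A can switch to Middle (4 → 4.4). Not NE.
(Top, Center): Player B can switch to Left (4.7 → 5). Not NE.
(Top, Right): Player B can switch to Left (1.4 → 5). Not NE.
(Middle, Left): Player B can switch to Right (0.8 → 5.6). Not NE.
(Middle, Center): Player A can switch to Top (1.1 → 2.2). Not NE.
(Middle, Right): Player A can switch to Top (0.3 → 1.7). Not NE.
(Bottom, Left): Player A can switch to Top (2.2 → 4). Not NE.
(Bottom, Center): Player A can switch to Top (0.7 → 2.2). Not NE.
(Bottom, Right): Player A can switch to Top (1.6 → 1.7). Not NE.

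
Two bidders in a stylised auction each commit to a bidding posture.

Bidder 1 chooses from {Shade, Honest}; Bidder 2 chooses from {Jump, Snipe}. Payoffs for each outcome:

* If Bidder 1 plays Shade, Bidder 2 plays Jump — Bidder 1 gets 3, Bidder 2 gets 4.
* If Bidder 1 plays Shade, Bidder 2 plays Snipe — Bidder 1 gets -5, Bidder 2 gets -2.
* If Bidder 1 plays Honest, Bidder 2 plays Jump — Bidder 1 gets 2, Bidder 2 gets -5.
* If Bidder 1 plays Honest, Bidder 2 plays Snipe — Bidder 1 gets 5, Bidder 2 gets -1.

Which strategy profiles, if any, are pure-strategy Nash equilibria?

Check each profile: it is a Nash equilibrium iff no player can strictly gain by switching unilaterally.
(Shade, Jump): Bidder 1 gets 3, best alternative 2; Bidder 2 gets 4, best alternative -2. No profitable deviation — NE.
(Shade, Snipe): Bidder 1 can switch to Honest (-5 → 5). Not NE.
(Honest, Jump): Bidder 1 can switch to Shade (2 → 3). Not NE.
(Honest, Snipe): Bidder 1 gets 5, best alternative -5; Bidder 2 gets -1, best alternative -5. No profitable deviation — NE.

The pure Nash equilibria are (Shade, Jump) and (Honest, Snipe).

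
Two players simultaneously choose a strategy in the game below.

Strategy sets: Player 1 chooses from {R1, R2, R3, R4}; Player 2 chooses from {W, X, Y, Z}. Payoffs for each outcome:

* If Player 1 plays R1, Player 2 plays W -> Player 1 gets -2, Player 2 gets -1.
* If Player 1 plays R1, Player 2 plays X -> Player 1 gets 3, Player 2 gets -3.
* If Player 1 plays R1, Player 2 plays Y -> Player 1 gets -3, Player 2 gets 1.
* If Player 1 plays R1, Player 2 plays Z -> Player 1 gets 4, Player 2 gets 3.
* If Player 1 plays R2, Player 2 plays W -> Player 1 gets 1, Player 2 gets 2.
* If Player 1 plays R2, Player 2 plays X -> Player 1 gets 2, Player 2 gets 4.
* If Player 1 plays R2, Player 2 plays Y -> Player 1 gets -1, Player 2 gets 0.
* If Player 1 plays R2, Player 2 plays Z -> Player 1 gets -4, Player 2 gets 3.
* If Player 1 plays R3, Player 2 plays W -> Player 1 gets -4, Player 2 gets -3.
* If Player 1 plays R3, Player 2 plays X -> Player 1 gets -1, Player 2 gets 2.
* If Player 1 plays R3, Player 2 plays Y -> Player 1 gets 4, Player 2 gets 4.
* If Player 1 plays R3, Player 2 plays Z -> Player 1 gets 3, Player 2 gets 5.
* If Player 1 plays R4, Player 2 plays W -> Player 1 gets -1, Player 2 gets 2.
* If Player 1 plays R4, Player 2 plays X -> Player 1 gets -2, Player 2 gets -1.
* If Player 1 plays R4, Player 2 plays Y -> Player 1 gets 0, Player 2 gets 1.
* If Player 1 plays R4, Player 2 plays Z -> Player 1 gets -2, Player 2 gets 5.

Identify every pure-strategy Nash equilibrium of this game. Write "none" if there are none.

Pure NE: (R1, Z)

Player 1 against W: payoffs -2, 1, -4, -1 → best response R2.
Player 1 against X: payoffs 3, 2, -1, -2 → best response R1.
Player 1 against Y: payoffs -3, -1, 4, 0 → best response R3.
Player 1 against Z: payoffs 4, -4, 3, -2 → best response R1.
Player 2 against R1: payoffs -1, -3, 1, 3 → best response Z.
Player 2 against R2: payoffs 2, 4, 0, 3 → best response X.
Player 2 against R3: payoffs -3, 2, 4, 5 → best response Z.
Player 2 against R4: payoffs 2, -1, 1, 5 → best response Z.
Mutual best responses: (R1, Z).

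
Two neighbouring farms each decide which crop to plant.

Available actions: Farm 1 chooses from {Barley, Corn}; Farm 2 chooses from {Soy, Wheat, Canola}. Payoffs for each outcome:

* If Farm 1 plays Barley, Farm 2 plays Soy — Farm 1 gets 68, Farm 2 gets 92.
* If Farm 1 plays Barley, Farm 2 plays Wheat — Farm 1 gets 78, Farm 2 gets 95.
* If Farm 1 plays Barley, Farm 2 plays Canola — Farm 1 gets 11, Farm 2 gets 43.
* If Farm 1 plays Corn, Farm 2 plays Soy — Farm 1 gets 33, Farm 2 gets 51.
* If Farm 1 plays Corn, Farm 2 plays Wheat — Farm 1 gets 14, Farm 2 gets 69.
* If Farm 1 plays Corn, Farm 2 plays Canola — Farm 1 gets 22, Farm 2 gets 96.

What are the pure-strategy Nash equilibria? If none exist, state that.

Pure-strategy Nash equilibria: (Barley, Wheat), (Corn, Canola)

(Barley, Soy): Farm 2 can switch to Wheat (92 → 95). Not NE.
(Barley, Wheat): Farm 1 gets 78, best alternative 14; Farm 2 gets 95, best alternative 92. No profitable deviation — NE.
(Barley, Canola): Farm 1 can switch to Corn (11 → 22). Not NE.
(Corn, Soy): Farm 1 can switch to Barley (33 → 68). Not NE.
(Corn, Wheat): Farm 1 can switch to Barley (14 → 78). Not NE.
(Corn, Canola): Farm 1 gets 22, best alternative 11; Farm 2 gets 96, best alternative 69. No profitable deviation — NE.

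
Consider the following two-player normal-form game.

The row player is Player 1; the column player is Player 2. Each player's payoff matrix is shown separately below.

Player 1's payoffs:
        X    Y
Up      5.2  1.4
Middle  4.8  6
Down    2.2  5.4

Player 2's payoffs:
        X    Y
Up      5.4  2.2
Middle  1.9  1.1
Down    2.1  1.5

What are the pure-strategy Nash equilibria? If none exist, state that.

(Up, X)

Check each profile: it is a Nash equilibrium iff no player can strictly gain by switching unilaterally.
(Up, X): Player 1 gets 5.2, best alternative 4.8; Player 2 gets 5.4, best alternative 2.2. No profitable deviation — NE.
(Up, Y): Player 1 can switch to Middle (1.4 → 6). Not NE.
(Middle, X): Player 1 can switch to Up (4.8 → 5.2). Not NE.
(Middle, Y): Player 2 can switch to X (1.1 → 1.9). Not NE.
(Down, X): Player 1 can switch to Up (2.2 → 5.2). Not NE.
(Down, Y): Player 1 can switch to Middle (5.4 → 6). Not NE.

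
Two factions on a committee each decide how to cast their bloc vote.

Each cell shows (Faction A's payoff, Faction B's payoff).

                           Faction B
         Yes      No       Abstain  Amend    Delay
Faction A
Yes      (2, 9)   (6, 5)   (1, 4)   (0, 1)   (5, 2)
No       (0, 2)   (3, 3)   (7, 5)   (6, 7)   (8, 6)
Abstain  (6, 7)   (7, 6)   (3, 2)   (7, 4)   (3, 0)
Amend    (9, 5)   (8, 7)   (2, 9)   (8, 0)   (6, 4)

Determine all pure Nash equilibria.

Faction A against Yes: payoffs 2, 0, 6, 9 → best response Amend.
Faction A against No: payoffs 6, 3, 7, 8 → best response Amend.
Faction A against Abstain: payoffs 1, 7, 3, 2 → best response No.
Faction A against Amend: payoffs 0, 6, 7, 8 → best response Amend.
Faction A against Delay: payoffs 5, 8, 3, 6 → best response No.
Faction B against Yes: payoffs 9, 5, 4, 1, 2 → best response Yes.
Faction B against No: payoffs 2, 3, 5, 7, 6 → best response Amend.
Faction B against Abstain: payoffs 7, 6, 2, 4, 0 → best response Yes.
Faction B against Amend: payoffs 5, 7, 9, 0, 4 → best response Abstain.
No profile is a mutual best response for all players.

There is no pure-strategy Nash equilibrium.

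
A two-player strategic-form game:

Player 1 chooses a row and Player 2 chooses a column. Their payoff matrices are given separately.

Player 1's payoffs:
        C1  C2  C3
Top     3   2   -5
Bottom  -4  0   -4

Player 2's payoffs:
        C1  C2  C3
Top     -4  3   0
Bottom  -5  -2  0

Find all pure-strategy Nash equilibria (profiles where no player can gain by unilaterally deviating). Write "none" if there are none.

Pure-strategy Nash equilibria: (Top, C2); (Bottom, C3)

For each strategy profile, look for a profitable unilateral deviation.
(Top, C1): Player 2 can switch to C2 (-4 → 3). Not NE.
(Top, C2): Player 1 gets 2, best alternative 0; Player 2 gets 3, best alternative 0. No profitable deviation — NE.
(Top, C3): Player 1 can switch to Bottom (-5 → -4). Not NE.
(Bottom, C1): Player 1 can switch to Top (-4 → 3). Not NE.
(Bottom, C2): Player 1 can switch to Top (0 → 2). Not NE.
(Bottom, C3): Player 1 gets -4, best alternative -5; Player 2 gets 0, best alternative -2. No profitable deviation — NE.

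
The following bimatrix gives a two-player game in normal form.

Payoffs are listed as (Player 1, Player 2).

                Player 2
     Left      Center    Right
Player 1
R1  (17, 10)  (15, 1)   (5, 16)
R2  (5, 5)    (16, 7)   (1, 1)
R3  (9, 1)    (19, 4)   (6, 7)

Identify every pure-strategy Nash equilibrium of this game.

Player 1 against Left: payoffs 17, 5, 9 → best response R1.
Player 1 against Center: payoffs 15, 16, 19 → best response R3.
Player 1 against Right: payoffs 5, 1, 6 → best response R3.
Player 2 against R1: payoffs 10, 1, 16 → best response Right.
Player 2 against R2: payoffs 5, 7, 1 → best response Center.
Player 2 against R3: payoffs 1, 4, 7 → best response Right.
Mutual best responses: (R3, Right).

(R3, Right)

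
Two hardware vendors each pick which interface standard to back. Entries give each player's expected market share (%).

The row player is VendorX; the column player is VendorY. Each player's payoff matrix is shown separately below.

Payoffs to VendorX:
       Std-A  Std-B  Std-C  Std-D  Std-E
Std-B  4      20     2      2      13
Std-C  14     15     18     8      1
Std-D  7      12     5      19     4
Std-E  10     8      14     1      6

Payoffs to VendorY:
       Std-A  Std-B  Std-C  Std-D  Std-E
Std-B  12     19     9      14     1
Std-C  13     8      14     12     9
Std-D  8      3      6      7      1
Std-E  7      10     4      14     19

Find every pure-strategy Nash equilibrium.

(Std-B, Std-A): VendorX can switch to Std-C (4 → 14). Not NE.
(Std-B, Std-B): VendorX gets 20, best alternative 15; VendorY gets 19, best alternative 14. No profitable deviation — NE.
(Std-B, Std-C): VendorX can switch to Std-C (2 → 18). Not NE.
(Std-B, Std-D): VendorX can switch to Std-C (2 → 8). Not NE.
(Std-B, Std-E): VendorY can switch to Std-A (1 → 12). Not NE.
(Std-C, Std-A): VendorY can switch to Std-C (13 → 14). Not NE.
(Std-C, Std-B): VendorX can switch to Std-B (15 → 20). Not NE.
(Std-C, Std-C): VendorX gets 18, best alternative 14; VendorY gets 14, best alternative 13. No profitable deviation — NE.
(The remaining 12 profiles each have a profitable deviation by the same check.)

The pure Nash equilibria are (Std-B, Std-B); (Std-C, Std-C).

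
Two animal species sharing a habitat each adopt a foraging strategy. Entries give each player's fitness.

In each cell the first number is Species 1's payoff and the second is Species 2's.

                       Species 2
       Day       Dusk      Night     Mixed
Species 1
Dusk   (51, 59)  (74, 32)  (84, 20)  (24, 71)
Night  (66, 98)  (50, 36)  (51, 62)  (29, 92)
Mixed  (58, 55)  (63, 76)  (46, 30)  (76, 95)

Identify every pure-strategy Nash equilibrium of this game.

Species 1 against Day: payoffs 51, 66, 58 → best response Night.
Species 1 against Dusk: payoffs 74, 50, 63 → best response Dusk.
Species 1 against Night: payoffs 84, 51, 46 → best response Dusk.
Species 1 against Mixed: payoffs 24, 29, 76 → best response Mixed.
Species 2 against Dusk: payoffs 59, 32, 20, 71 → best response Mixed.
Species 2 against Night: payoffs 98, 36, 62, 92 → best response Day.
Species 2 against Mixed: payoffs 55, 76, 30, 95 → best response Mixed.
Mutual best responses: (Night, Day); (Mixed, Mixed).

Pure-strategy Nash equilibria: (Night, Day) and (Mixed, Mixed)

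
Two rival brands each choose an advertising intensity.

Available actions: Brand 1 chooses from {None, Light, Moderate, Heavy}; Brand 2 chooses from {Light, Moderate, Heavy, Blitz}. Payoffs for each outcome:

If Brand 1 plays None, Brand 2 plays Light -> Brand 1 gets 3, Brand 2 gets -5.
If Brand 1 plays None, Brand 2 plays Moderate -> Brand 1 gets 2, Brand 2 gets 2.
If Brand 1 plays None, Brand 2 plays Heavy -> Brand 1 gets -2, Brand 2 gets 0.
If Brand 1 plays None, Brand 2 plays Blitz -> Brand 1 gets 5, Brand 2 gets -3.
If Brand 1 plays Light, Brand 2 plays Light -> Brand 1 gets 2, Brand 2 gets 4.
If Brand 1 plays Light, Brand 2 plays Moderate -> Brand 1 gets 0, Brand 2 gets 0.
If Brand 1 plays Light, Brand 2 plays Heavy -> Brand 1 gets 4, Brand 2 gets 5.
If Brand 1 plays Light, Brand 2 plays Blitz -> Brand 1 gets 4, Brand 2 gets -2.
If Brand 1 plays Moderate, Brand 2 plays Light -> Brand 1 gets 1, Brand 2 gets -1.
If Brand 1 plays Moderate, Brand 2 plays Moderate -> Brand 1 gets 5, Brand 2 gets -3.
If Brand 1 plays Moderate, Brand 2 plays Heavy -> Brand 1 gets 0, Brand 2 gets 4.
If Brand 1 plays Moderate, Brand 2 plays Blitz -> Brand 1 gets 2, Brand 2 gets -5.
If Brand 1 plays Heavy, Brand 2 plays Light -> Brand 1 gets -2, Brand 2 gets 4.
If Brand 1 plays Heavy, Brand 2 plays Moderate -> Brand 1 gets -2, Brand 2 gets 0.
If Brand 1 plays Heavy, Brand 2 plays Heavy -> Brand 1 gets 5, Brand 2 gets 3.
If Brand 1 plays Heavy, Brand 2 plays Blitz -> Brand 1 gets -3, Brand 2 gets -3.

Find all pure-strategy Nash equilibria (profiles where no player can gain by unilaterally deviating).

none

Brand 1 against Light: payoffs 3, 2, 1, -2 → best response None.
Brand 1 against Moderate: payoffs 2, 0, 5, -2 → best response Moderate.
Brand 1 against Heavy: payoffs -2, 4, 0, 5 → best response Heavy.
Brand 1 against Blitz: payoffs 5, 4, 2, -3 → best response None.
Brand 2 against None: payoffs -5, 2, 0, -3 → best response Moderate.
Brand 2 against Light: payoffs 4, 0, 5, -2 → best response Heavy.
Brand 2 against Moderate: payoffs -1, -3, 4, -5 → best response Heavy.
Brand 2 against Heavy: payoffs 4, 0, 3, -3 → best response Light.
No profile is a mutual best response for all players.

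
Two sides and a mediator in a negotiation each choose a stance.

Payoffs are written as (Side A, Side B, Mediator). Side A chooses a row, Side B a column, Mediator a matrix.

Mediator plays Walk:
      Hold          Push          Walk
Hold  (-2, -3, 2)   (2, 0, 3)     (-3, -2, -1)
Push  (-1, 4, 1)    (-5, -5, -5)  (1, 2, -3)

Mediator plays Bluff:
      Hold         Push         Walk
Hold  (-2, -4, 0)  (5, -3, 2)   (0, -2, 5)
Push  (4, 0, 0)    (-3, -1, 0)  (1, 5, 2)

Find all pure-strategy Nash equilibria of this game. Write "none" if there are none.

(Hold, Push, Walk); (Push, Hold, Walk); (Push, Walk, Bluff)

Side A against (Hold, Walk): payoffs -2, -1 → best response Push.
Side A against (Hold, Bluff): payoffs -2, 4 → best response Push.
Side A against (Push, Walk): payoffs 2, -5 → best response Hold.
Side A against (Push, Bluff): payoffs 5, -3 → best response Hold.
Side A against (Walk, Walk): payoffs -3, 1 → best response Push.
Side A against (Walk, Bluff): payoffs 0, 1 → best response Push.
Side B against (Hold, Walk): payoffs -3, 0, -2 → best response Push.
Side B against (Hold, Bluff): payoffs -4, -3, -2 → best response Walk.
Side B against (Push, Walk): payoffs 4, -5, 2 → best response Hold.
Side B against (Push, Bluff): payoffs 0, -1, 5 → best response Walk.
Mediator against (Hold, Hold): payoffs 2, 0 → best response Walk.
Mediator against (Hold, Push): payoffs 3, 2 → best response Walk.
Mediator against (Hold, Walk): payoffs -1, 5 → best response Bluff.
Mediator against (Push, Hold): payoffs 1, 0 → best response Walk.
Mediator against (Push, Push): payoffs -5, 0 → best response Bluff.
Mediator against (Push, Walk): payoffs -3, 2 → best response Bluff.
Mutual best responses: (Hold, Push, Walk); (Push, Hold, Walk); (Push, Walk, Bluff).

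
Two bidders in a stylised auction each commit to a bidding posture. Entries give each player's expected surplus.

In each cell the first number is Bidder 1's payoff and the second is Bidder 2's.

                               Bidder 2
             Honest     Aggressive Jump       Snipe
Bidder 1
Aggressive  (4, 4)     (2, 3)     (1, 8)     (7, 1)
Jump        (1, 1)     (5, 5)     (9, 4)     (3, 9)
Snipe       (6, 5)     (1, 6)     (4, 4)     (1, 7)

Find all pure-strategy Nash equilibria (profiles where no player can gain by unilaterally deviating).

(Aggressive, Honest): Bidder 1 can switch to Snipe (4 → 6). Not NE.
(Aggressive, Aggressive): Bidder 1 can switch to Jump (2 → 5). Not NE.
(Aggressive, Jump): Bidder 1 can switch to Jump (1 → 9). Not NE.
(Aggressive, Snipe): Bidder 2 can switch to Honest (1 → 4). Not NE.
(Jump, Honest): Bidder 1 can switch to Aggressive (1 → 4). Not NE.
(Jump, Aggressive): Bidder 2 can switch to Snipe (5 → 9). Not NE.
(Jump, Jump): Bidder 2 can switch to Aggressive (4 → 5). Not NE.
(Jump, Snipe): Bidder 1 can switch to Aggressive (3 → 7). Not NE.
(Snipe, Honest): Bidder 2 can switch to Aggressive (5 → 6). Not NE.
(Snipe, Aggressive): Bidder 1 can switch to Aggressive (1 → 2). Not NE.
(Snipe, Jump): Bidder 1 can switch to Jump (4 → 9). Not NE.
(Snipe, Snipe): Bidder 1 can switch to Aggressive (1 → 7). Not NE.

This game has no pure Nash equilibrium.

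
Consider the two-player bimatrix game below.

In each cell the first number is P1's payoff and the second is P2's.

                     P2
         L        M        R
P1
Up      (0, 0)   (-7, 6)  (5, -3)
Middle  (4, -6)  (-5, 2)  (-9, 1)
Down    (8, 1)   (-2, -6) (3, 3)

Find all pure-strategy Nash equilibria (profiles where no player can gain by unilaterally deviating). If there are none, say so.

(Up, L): P1 can switch to Middle (0 → 4). Not NE.
(Up, M): P1 can switch to Middle (-7 → -5). Not NE.
(Up, R): P2 can switch to L (-3 → 0). Not NE.
(Middle, L): P1 can switch to Down (4 → 8). Not NE.
(Middle, M): P1 can switch to Down (-5 → -2). Not NE.
(Middle, R): P1 can switch to Up (-9 → 5). Not NE.
(The remaining 3 profiles each have a profitable deviation by the same check.)

none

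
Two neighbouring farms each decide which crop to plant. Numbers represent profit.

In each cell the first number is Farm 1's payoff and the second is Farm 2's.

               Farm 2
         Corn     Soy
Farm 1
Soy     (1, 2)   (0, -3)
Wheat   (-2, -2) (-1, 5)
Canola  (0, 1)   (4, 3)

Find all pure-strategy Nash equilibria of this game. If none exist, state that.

The pure Nash equilibria are (Soy, Corn), (Canola, Soy).

Farm 1 against Corn: payoffs 1, -2, 0 → best response Soy.
Farm 1 against Soy: payoffs 0, -1, 4 → best response Canola.
Farm 2 against Soy: payoffs 2, -3 → best response Corn.
Farm 2 against Wheat: payoffs -2, 5 → best response Soy.
Farm 2 against Canola: payoffs 1, 3 → best response Soy.
Mutual best responses: (Soy, Corn); (Canola, Soy).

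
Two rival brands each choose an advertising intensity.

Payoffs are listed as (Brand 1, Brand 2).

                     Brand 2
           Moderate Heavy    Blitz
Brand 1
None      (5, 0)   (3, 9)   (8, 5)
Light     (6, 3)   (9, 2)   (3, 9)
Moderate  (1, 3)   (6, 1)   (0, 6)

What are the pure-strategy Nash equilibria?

none

Brand 1 against Moderate: payoffs 5, 6, 1 → best response Light.
Brand 1 against Heavy: payoffs 3, 9, 6 → best response Light.
Brand 1 against Blitz: payoffs 8, 3, 0 → best response None.
Brand 2 against None: payoffs 0, 9, 5 → best response Heavy.
Brand 2 against Light: payoffs 3, 2, 9 → best response Blitz.
Brand 2 against Moderate: payoffs 3, 1, 6 → best response Blitz.
No profile is a mutual best response for all players.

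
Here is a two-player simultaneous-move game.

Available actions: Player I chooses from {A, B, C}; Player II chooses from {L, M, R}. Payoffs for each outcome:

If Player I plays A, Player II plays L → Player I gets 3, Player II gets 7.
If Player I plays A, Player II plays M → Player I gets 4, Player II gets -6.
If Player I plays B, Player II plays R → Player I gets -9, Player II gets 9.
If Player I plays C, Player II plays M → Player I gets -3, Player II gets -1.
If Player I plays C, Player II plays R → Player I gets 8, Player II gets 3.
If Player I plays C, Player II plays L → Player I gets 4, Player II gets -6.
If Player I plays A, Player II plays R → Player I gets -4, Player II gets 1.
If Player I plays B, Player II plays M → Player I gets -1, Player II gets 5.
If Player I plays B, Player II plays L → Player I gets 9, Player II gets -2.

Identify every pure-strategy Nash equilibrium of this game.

(C, R)

For each strategy profile, look for a profitable unilateral deviation.
(A, L): Player I can switch to B (3 → 9). Not NE.
(A, M): Player II can switch to L (-6 → 7). Not NE.
(A, R): Player I can switch to C (-4 → 8). Not NE.
(B, L): Player II can switch to M (-2 → 5). Not NE.
(B, M): Player I can switch to A (-1 → 4). Not NE.
(B, R): Player I can switch to A (-9 → -4). Not NE.
(C, R): Player I gets 8, best alternative -4; Player II gets 3, best alternative -1. No profitable deviation — NE.
(The remaining 2 profiles each have a profitable deviation by the same check.)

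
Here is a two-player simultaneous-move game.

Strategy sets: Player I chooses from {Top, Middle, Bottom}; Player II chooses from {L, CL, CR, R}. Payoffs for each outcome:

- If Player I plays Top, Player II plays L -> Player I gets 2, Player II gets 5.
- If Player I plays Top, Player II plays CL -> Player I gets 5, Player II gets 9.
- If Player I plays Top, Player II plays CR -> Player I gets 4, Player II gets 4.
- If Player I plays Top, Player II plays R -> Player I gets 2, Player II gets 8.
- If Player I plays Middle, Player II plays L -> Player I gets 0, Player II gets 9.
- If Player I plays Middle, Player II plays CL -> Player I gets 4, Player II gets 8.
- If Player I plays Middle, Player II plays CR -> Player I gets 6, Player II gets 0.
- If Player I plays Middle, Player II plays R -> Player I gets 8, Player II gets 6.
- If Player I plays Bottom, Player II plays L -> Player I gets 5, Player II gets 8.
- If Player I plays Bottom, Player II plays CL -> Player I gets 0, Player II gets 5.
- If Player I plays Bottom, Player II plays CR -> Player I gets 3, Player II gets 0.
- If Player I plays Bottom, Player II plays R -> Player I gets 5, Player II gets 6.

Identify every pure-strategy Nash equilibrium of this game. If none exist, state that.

Mark each player's best response to every combination of opponents' strategies; a profile where every player is best-responding is a pure Nash equilibrium.
Player I against L: payoffs 2, 0, 5 → best response Bottom.
Player I against CL: payoffs 5, 4, 0 → best response Top.
Player I against CR: payoffs 4, 6, 3 → best response Middle.
Player I against R: payoffs 2, 8, 5 → best response Middle.
Player II against Top: payoffs 5, 9, 4, 8 → best response CL.
Player II against Middle: payoffs 9, 8, 0, 6 → best response L.
Player II against Bottom: payoffs 8, 5, 0, 6 → best response L.
Mutual best responses: (Top, CL); (Bottom, L).

(Top, CL), (Bottom, L)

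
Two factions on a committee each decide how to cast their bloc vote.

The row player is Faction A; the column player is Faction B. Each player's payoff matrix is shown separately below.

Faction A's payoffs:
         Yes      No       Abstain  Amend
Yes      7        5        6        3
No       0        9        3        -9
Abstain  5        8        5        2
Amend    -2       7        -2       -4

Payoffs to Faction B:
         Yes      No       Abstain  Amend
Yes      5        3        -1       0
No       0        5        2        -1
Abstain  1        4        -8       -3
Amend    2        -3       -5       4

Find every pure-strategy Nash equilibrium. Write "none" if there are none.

Mark each player's best response to every combination of opponents' strategies; a profile where every player is best-responding is a pure Nash equilibrium.
Faction A against Yes: payoffs 7, 0, 5, -2 → best response Yes.
Faction A against No: payoffs 5, 9, 8, 7 → best response No.
Faction A against Abstain: payoffs 6, 3, 5, -2 → best response Yes.
Faction A against Amend: payoffs 3, -9, 2, -4 → best response Yes.
Faction B against Yes: payoffs 5, 3, -1, 0 → best response Yes.
Faction B against No: payoffs 0, 5, 2, -1 → best response No.
Faction B against Abstain: payoffs 1, 4, -8, -3 → best response No.
Faction B against Amend: payoffs 2, -3, -5, 4 → best response Amend.
Mutual best responses: (Yes, Yes); (No, No).

Pure-strategy Nash equilibria: (Yes, Yes); (No, No)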